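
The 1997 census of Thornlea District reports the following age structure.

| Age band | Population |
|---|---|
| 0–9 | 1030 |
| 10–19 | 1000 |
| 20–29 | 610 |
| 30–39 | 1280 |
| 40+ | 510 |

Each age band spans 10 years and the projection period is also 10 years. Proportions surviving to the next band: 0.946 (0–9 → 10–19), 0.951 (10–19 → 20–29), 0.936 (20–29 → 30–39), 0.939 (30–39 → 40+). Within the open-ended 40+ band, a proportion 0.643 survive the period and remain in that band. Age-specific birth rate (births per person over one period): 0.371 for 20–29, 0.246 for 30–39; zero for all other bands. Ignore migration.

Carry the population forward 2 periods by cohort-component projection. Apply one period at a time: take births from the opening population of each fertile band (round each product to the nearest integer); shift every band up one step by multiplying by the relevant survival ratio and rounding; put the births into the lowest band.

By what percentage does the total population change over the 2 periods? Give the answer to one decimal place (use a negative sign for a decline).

Call the bands 1 to 5, youngest first.
Period 1:
Births: 610 * 0.371 = 226 ; 1280 * 0.246 = 315 ⇒ total 541
Band 2: 1030 * 0.946 = 974
Band 3: 1000 * 0.951 = 951
Band 4: 610 * 0.936 = 571
Band 5: 1280 * 0.939 + 510 * 0.643 = 1202 + 328 = 1530
Population now: 0–9=541, 10–19=974, 20–29=951, 30–39=571, 40+=1530
Period 2:
Births: 951 * 0.371 = 353 ; 571 * 0.246 = 140 ⇒ total 493
Band 2: 541 * 0.946 = 512
Band 3: 974 * 0.951 = 926
Band 4: 951 * 0.936 = 890
Band 5: 571 * 0.939 + 1530 * 0.643 = 536 + 984 = 1520
Population now: 0–9=493, 10–19=512, 20–29=926, 30–39=890, 40+=1520
Total: 4430 → 4341; change = -89; percentage change = -2.0%

-2.0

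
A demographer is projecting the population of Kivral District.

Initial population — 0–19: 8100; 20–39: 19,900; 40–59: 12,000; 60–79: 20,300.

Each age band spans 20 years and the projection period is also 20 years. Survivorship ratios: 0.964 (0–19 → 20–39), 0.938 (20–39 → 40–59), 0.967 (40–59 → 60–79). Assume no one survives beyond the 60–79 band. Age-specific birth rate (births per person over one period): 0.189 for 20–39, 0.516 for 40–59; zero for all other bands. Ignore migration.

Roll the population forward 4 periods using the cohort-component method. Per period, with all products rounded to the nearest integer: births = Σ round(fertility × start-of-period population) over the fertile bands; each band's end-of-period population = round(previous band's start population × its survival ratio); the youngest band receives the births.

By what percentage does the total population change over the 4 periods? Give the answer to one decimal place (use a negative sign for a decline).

-48.9

— Period 1 —
Births: 19900 × 0.189 = 3761 ; 12000 × 0.516 = 6192 → total 9953
20–39: 8100 × 0.964 = 7808
40–59: 19900 × 0.938 = 18666
60–79: 12000 × 0.967 = 11604
→ [9953, 7808, 18666, 11604]
— Period 2 —
Births: 7808 × 0.189 = 1476 ; 18666 × 0.516 = 9632 → total 11108
20–39: 9953 × 0.964 = 9595
40–59: 7808 × 0.938 = 7324
60–79: 18666 × 0.967 = 18050
→ [11108, 9595, 7324, 18050]
— Period 3 —
Births: 9595 × 0.189 = 1813 ; 7324 × 0.516 = 3779 → total 5592
20–39: 11108 × 0.964 = 10708
40–59: 9595 × 0.938 = 9000
60–79: 7324 × 0.967 = 7082
→ [5592, 10708, 9000, 7082]
— Period 4 —
Births: 10708 × 0.189 = 2024 ; 9000 × 0.516 = 4644 → total 6668
20–39: 5592 × 0.964 = 5391
40–59: 10708 × 0.938 = 10044
60–79: 9000 × 0.967 = 8703
→ [6668, 5391, 10044, 8703]
Total: 60300 → 30806; change = -29494; percentage change = -48.9%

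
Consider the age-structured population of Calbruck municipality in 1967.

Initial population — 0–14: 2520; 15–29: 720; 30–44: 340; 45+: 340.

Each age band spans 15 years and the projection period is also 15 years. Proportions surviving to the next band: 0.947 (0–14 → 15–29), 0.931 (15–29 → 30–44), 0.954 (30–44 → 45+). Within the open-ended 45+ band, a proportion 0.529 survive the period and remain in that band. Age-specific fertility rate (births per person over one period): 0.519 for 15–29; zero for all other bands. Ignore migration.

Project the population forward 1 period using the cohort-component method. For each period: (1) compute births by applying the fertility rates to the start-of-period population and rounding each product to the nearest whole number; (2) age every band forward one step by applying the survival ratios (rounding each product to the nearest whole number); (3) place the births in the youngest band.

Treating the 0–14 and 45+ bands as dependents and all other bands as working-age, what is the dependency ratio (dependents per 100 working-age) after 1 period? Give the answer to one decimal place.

Let group 1 be 0–14 through group 4 = 45+.
— Period 1 —
Births: 720 * 0.519 = 374
Group 2: 2520 * 0.947 = 2386
Group 3: 720 * 0.931 = 670
Group 4: 340 * 0.954 + 340 * 0.529 = 324 + 180 = 504
Population now: 0–14=374, 15–29=2386, 30–44=670, 45+=504
Dependents (band 0–14 + band 45+) = 374 + 504 = 878; working-age = 3056; ratio = 878/3056 × 100 = 28.7

28.7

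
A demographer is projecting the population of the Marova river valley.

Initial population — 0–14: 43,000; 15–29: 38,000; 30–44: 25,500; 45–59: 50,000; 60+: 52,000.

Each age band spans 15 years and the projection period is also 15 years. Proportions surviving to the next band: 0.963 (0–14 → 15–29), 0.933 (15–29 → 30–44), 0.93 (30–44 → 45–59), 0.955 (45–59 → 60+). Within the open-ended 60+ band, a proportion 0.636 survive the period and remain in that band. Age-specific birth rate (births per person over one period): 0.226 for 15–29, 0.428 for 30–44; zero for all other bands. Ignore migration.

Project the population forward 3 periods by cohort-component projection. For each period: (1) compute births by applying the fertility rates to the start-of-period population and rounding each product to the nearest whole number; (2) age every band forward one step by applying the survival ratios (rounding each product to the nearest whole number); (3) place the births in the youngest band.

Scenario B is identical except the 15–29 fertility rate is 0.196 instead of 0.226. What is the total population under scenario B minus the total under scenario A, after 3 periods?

-2998

Period 1:
Births: 38000 * 0.226 = 8588  |  25500 * 0.428 = 10914 → 19502
15–29: 43000 * 0.963 = 41409
30–44: 38000 * 0.933 = 35454
45–59: 25500 * 0.93 = 23715
60+: 50000 * 0.955 + 52000 * 0.636 = 47750 + 33072 = 80822
Population now: 0–14=19502, 15–29=41409, 30–44=35454, 45–59=23715, 60+=80822
Period 2:
Births: 41409 * 0.226 = 9358  |  35454 * 0.428 = 15174 → 24532
15–29: 19502 * 0.963 = 18780
30–44: 41409 * 0.933 = 38635
45–59: 35454 * 0.93 = 32972
60+: 23715 * 0.955 + 80822 * 0.636 = 22648 + 51403 = 74051
Population now: 0–14=24532, 15–29=18780, 30–44=38635, 45–59=32972, 60+=74051
Period 3:
Births: 18780 * 0.226 = 4244  |  38635 * 0.428 = 16536 → 20780
15–29: 24532 * 0.963 = 23624
30–44: 18780 * 0.933 = 17522
45–59: 38635 * 0.93 = 35931
60+: 32972 * 0.955 + 74051 * 0.636 = 31488 + 47096 = 78584
Population now: 0–14=20780, 15–29=23624, 30–44=17522, 45–59=35931, 60+=78584
Scenario A total after 3 periods: 176441
Scenario B projection —
Period 1:
Births: 38000 * 0.196 = 7448  |  25500 * 0.428 = 10914 → 18362
15–29: 43000 * 0.963 = 41409
30–44: 38000 * 0.933 = 35454
45–59: 25500 * 0.93 = 23715
60+: 50000 * 0.955 + 52000 * 0.636 = 47750 + 33072 = 80822
Population now: 0–14=18362, 15–29=41409, 30–44=35454, 45–59=23715, 60+=80822
Period 2:
Births: 41409 * 0.196 = 8116  |  35454 * 0.428 = 15174 → 23290
15–29: 18362 * 0.963 = 17683
30–44: 41409 * 0.933 = 38635
45–59: 35454 * 0.93 = 32972
60+: 23715 * 0.955 + 80822 * 0.636 = 22648 + 51403 = 74051
Population now: 0–14=23290, 15–29=17683, 30–44=38635, 45–59=32972, 60+=74051
Period 3:
Births: 17683 * 0.196 = 3466  |  38635 * 0.428 = 16536 → 20002
15–29: 23290 * 0.963 = 22428
30–44: 17683 * 0.933 = 16498
45–59: 38635 * 0.93 = 35931
60+: 32972 * 0.955 + 74051 * 0.636 = 31488 + 47096 = 78584
Population now: 0–14=20002, 15–29=22428, 30–44=16498, 45–59=35931, 60+=78584
Scenario B total after 3 periods: 173443
Difference B − A = 173443 − 176441 = -2998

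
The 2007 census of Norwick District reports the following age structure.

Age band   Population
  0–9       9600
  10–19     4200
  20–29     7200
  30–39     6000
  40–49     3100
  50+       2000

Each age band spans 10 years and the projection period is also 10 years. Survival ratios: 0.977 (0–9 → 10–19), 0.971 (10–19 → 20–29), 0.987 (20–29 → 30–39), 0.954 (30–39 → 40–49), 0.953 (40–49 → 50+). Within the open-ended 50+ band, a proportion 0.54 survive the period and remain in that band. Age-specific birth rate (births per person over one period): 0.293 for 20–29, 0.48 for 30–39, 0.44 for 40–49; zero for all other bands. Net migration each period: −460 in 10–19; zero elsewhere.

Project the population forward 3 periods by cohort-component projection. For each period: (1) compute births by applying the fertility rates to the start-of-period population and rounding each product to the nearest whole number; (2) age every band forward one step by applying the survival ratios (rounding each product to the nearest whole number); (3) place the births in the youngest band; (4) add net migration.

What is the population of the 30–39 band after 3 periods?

8547

Let band 1 be 0–9 through band 6 = 50+.
[period 1]
Births: 7200 * 0.293 = 2110, 6000 * 0.48 = 2880, 3100 * 0.44 = 1364 → 6354
Band 2: 9600 * 0.977 = 9379
Band 3: 4200 * 0.971 = 4078
Band 4: 7200 * 0.987 = 7106
Band 5: 6000 * 0.954 = 5724
Band 6: 3100 * 0.953 + 2000 * 0.54 = 2954 + 1080 = 4034
Net migration: Band 2 − 460 → 8919
→ [6354, 8919, 4078, 7106, 5724, 4034]
[period 2]
Births: 4078 * 0.293 = 1195, 7106 * 0.48 = 3411, 5724 * 0.44 = 2519 → 7125
Band 2: 6354 * 0.977 = 6208
Band 3: 8919 * 0.971 = 8660
Band 4: 4078 * 0.987 = 4025
Band 5: 7106 * 0.954 = 6779
Band 6: 5724 * 0.953 + 4034 * 0.54 = 5455 + 2178 = 7633
Net migration: Band 2 − 460 → 5748
→ [7125, 5748, 8660, 4025, 6779, 7633]
[period 3]
Births: 8660 * 0.293 = 2537, 4025 * 0.48 = 1932, 6779 * 0.44 = 2983 → 7452
Band 2: 7125 * 0.977 = 6961
Band 3: 5748 * 0.971 = 5581
Band 4: 8660 * 0.987 = 8547
Band 5: 4025 * 0.954 = 3840
Band 6: 6779 * 0.953 + 7633 * 0.54 = 6460 + 4122 = 10582
Net migration: Band 2 − 460 → 6501
→ [7452, 6501, 5581, 8547, 3840, 10582]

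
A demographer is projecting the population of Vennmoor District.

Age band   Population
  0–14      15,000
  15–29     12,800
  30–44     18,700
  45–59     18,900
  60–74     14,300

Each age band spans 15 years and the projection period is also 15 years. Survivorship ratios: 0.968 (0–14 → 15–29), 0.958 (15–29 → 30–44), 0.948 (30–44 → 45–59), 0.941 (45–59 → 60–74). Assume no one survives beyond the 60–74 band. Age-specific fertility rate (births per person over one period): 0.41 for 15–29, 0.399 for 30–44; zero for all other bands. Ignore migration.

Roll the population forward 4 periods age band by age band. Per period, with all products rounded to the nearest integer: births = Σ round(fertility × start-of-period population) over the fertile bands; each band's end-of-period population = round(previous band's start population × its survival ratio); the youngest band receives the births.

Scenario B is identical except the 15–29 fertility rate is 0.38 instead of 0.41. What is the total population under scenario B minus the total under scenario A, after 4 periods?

— Period 1 —
Births: 12800 * 0.41 = 5248, 18700 * 0.399 = 7461 ⇒ total 12709
15–29: 15000 * 0.968 = 14520
30–44: 12800 * 0.958 = 12262
45–59: 18700 * 0.948 = 17728
60–74: 18900 * 0.941 = 17785
Population now: 0–14=12709, 15–29=14520, 30–44=12262, 45–59=17728, 60–74=17785
— Period 2 —
Births: 14520 * 0.41 = 5953, 12262 * 0.399 = 4893 ⇒ total 10846
15–29: 12709 * 0.968 = 12302
30–44: 14520 * 0.958 = 13910
45–59: 12262 * 0.948 = 11624
60–74: 17728 * 0.941 = 16682
Population now: 0–14=10846, 15–29=12302, 30–44=13910, 45–59=11624, 60–74=16682
— Period 3 —
Births: 12302 * 0.41 = 5044, 13910 * 0.399 = 5550 ⇒ total 10594
15–29: 10846 * 0.968 = 10499
30–44: 12302 * 0.958 = 11785
45–59: 13910 * 0.948 = 13187
60–74: 11624 * 0.941 = 10938
Population now: 0–14=10594, 15–29=10499, 30–44=11785, 45–59=13187, 60–74=10938
— Period 4 —
Births: 10499 * 0.41 = 4305, 11785 * 0.399 = 4702 ⇒ total 9007
15–29: 10594 * 0.968 = 10255
30–44: 10499 * 0.958 = 10058
45–59: 11785 * 0.948 = 11172
60–74: 13187 * 0.941 = 12409
Population now: 0–14=9007, 15–29=10255, 30–44=10058, 45–59=11172, 60–74=12409
Scenario A total after 4 periods: 52901
Scenario B projection —
— Period 1 —
Births: 12800 * 0.38 = 4864, 18700 * 0.399 = 7461 ⇒ total 12325
15–29: 15000 * 0.968 = 14520
30–44: 12800 * 0.958 = 12262
45–59: 18700 * 0.948 = 17728
60–74: 18900 * 0.941 = 17785
Population now: 0–14=12325, 15–29=14520, 30–44=12262, 45–59=17728, 60–74=17785
— Period 2 —
Births: 14520 * 0.38 = 5518, 12262 * 0.399 = 4893 ⇒ total 10411
15–29: 12325 * 0.968 = 11931
30–44: 14520 * 0.958 = 13910
45–59: 12262 * 0.948 = 11624
60–74: 17728 * 0.941 = 16682
Population now: 0–14=10411, 15–29=11931, 30–44=13910, 45–59=11624, 60–74=16682
— Period 3 —
Births: 11931 * 0.38 = 4534, 13910 * 0.399 = 5550 ⇒ total 10084
15–29: 10411 * 0.968 = 10078
30–44: 11931 * 0.958 = 11430
45–59: 13910 * 0.948 = 13187
60–74: 11624 * 0.941 = 10938
Population now: 0–14=10084, 15–29=10078, 30–44=11430, 45–59=13187, 60–74=10938
— Period 4 —
Births: 10078 * 0.38 = 3830, 11430 * 0.399 = 4561 ⇒ total 8391
15–29: 10084 * 0.968 = 9761
30–44: 10078 * 0.958 = 9655
45–59: 11430 * 0.948 = 10836
60–74: 13187 * 0.941 = 12409
Population now: 0–14=8391, 15–29=9761, 30–44=9655, 45–59=10836, 60–74=12409
Scenario B total after 4 periods: 51052
Difference B − A = 51052 − 52901 = -1849

-1849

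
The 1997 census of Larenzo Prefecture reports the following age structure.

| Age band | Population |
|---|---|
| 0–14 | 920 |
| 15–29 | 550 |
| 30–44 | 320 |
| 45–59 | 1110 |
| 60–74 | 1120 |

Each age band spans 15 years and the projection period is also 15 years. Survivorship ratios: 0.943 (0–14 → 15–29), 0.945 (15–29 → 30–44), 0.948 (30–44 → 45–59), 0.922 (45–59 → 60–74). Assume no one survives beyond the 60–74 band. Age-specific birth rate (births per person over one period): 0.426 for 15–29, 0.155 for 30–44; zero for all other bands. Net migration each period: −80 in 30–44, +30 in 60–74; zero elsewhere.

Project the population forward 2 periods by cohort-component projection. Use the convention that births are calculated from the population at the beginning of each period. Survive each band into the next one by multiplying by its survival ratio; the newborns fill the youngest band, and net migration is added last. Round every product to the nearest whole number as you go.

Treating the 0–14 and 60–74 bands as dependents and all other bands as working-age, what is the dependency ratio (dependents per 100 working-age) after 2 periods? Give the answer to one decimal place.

Let band 1 be 0–14 through band 5 = 60–74.
Period 1.
Births: 550 × 0.426 = 234, 320 × 0.155 = 50 ⇒ total 284
Band 2: 920 × 0.943 = 868
Band 3: 550 × 0.945 = 520
Band 4: 320 × 0.948 = 303
Band 5: 1110 × 0.922 = 1023
Net migration: Band 3 − 80 → 440; Band 5 + 30 → 1053
End of period: [284, 868, 440, 303, 1053]
Period 2.
Births: 868 × 0.426 = 370, 440 × 0.155 = 68 ⇒ total 438
Band 2: 284 × 0.943 = 268
Band 3: 868 × 0.945 = 820
Band 4: 440 × 0.948 = 417
Band 5: 303 × 0.922 = 279
Net migration: Band 3 − 80 → 740; Band 5 + 30 → 309
End of period: [438, 268, 740, 417, 309]
Dependents (band 0–14 + band 60–74) = 438 + 309 = 747; working-age = 1425; ratio = 747/1425 × 100 = 52.4

52.4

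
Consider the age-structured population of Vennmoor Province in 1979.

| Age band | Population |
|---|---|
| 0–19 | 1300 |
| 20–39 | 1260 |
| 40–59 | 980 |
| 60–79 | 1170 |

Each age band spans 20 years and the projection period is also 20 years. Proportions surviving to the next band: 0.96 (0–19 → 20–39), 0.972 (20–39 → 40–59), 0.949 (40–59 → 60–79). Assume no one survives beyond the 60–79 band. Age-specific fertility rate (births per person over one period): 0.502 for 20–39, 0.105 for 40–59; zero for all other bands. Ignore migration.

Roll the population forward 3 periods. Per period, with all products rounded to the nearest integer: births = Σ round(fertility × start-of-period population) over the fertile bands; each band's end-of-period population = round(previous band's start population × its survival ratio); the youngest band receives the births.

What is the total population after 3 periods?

Period 1:
Births: 1260 * 0.502 = 633  |  980 * 0.105 = 103 → 736
20–39: 1300 * 0.96 = 1248
40–59: 1260 * 0.972 = 1225
60–79: 980 * 0.949 = 930
Population now: 0–19=736, 20–39=1248, 40–59=1225, 60–79=930
Period 2:
Births: 1248 * 0.502 = 626  |  1225 * 0.105 = 129 → 755
20–39: 736 * 0.96 = 707
40–59: 1248 * 0.972 = 1213
60–79: 1225 * 0.949 = 1163
Population now: 0–19=755, 20–39=707, 40–59=1213, 60–79=1163
Period 3:
Births: 707 * 0.502 = 355  |  1213 * 0.105 = 127 → 482
20–39: 755 * 0.96 = 725
40–59: 707 * 0.972 = 687
60–79: 1213 * 0.949 = 1151
Population now: 0–19=482, 20–39=725, 40–59=687, 60–79=1151
Total after period 3: 482 + 725 + 687 + 1151 = 3045

3045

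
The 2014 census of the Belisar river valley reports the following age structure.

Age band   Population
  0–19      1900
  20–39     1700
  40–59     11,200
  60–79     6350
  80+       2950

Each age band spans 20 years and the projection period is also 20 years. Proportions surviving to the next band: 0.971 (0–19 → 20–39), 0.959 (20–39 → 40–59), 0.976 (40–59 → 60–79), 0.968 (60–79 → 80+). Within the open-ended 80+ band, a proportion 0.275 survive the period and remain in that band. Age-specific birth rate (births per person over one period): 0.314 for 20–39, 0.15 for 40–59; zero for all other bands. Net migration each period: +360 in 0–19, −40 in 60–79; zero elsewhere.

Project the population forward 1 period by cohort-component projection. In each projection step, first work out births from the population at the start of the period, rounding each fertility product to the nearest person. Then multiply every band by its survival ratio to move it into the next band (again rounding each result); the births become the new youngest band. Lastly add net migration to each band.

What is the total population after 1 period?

Call the bands 1 to 5, youngest first.
[period 1]
Births: 1700 × 0.314 = 534  |  11200 × 0.15 = 1680 → 2214
Band 2: 1900 × 0.971 = 1845
Band 3: 1700 × 0.959 = 1630
Band 4: 11200 × 0.976 = 10931
Band 5: 6350 × 0.968 + 2950 × 0.275 = 6147 + 811 = 6958
Net migration: Band 1 + 360 → 2574; Band 4 − 40 → 10891
→ [2574, 1845, 1630, 10891, 6958]
Total after period 1: 2574 + 1845 + 1630 + 10891 + 6958 = 23898

23898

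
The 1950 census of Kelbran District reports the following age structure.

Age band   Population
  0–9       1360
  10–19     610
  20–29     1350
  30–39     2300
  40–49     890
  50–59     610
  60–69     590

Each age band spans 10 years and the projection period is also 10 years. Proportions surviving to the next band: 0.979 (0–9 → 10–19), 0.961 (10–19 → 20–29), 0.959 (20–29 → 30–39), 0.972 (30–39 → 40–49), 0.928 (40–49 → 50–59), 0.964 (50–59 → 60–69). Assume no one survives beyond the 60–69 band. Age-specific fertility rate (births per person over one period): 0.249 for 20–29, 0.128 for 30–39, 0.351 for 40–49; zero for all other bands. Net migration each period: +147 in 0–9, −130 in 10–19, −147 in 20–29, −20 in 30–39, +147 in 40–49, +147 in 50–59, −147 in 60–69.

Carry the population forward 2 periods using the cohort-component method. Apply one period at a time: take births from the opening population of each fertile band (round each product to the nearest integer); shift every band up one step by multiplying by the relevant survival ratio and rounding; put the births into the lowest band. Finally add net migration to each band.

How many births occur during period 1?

942

[period 1]
Births: 1350 × 0.249 = 336  |  2300 × 0.128 = 294  |  890 × 0.351 = 312 — total 942
10–19: 1360 × 0.979 = 1331
20–29: 610 × 0.961 = 586
30–39: 1350 × 0.959 = 1295
40–49: 2300 × 0.972 = 2236
50–59: 890 × 0.928 = 826
60–69: 610 × 0.964 = 588
Net migration: 0–9 + 147 → 1089; 10–19 − 130 → 1201; 20–29 − 147 → 439; 30–39 − 20 → 1275; 40–49 + 147 → 2383; 50–59 + 147 → 973; 60–69 − 147 → 441
End of period: [1089, 1201, 439, 1275, 2383, 973, 441]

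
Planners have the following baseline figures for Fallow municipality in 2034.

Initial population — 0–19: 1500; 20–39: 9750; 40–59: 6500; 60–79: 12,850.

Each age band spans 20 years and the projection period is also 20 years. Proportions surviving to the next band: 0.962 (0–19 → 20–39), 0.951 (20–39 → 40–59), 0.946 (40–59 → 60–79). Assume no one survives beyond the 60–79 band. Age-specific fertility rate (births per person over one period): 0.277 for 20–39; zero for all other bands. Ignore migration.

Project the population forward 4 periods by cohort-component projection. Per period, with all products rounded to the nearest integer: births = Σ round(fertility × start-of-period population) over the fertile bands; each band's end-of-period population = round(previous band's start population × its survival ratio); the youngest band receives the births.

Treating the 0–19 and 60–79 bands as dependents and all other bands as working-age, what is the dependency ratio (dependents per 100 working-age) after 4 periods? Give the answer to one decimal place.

230.9

[period 1]
Births: 9750 × 0.277 = 2701
20–39: 1500 × 0.962 = 1443
40–59: 9750 × 0.951 = 9272
60–79: 6500 × 0.946 = 6149
End of period: [2701, 1443, 9272, 6149]
[period 2]
Births: 1443 × 0.277 = 400
20–39: 2701 × 0.962 = 2598
40–59: 1443 × 0.951 = 1372
60–79: 9272 × 0.946 = 8771
End of period: [400, 2598, 1372, 8771]
[period 3]
Births: 2598 × 0.277 = 720
20–39: 400 × 0.962 = 385
40–59: 2598 × 0.951 = 2471
60–79: 1372 × 0.946 = 1298
End of period: [720, 385, 2471, 1298]
[period 4]
Births: 385 × 0.277 = 107
20–39: 720 × 0.962 = 693
40–59: 385 × 0.951 = 366
60–79: 2471 × 0.946 = 2338
End of period: [107, 693, 366, 2338]
Dependents (band 0–19 + band 60–79) = 107 + 2338 = 2445; working-age = 1059; ratio = 2445/1059 × 100 = 230.9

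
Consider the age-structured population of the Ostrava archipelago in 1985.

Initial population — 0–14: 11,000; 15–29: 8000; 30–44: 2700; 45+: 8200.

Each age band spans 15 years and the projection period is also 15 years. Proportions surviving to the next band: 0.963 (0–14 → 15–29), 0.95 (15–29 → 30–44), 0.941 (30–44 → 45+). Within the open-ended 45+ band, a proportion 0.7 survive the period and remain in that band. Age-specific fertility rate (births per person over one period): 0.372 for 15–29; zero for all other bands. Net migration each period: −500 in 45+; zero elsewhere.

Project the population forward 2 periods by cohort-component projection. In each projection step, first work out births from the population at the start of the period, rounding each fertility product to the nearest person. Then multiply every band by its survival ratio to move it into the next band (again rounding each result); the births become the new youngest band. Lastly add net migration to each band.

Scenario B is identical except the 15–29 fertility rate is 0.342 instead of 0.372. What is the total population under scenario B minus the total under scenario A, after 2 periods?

-549

Period 1.
Births: 8000 × 0.372 = 2976
15–29: 11000 × 0.963 = 10593
30–44: 8000 × 0.95 = 7600
45+: 2700 × 0.941 + 8200 × 0.7 = 2541 + 5740 = 8281
Net migration: 45+ − 500 → 7781
End of period: [2976, 10593, 7600, 7781]
Period 2.
Births: 10593 × 0.372 = 3941
15–29: 2976 × 0.963 = 2866
30–44: 10593 × 0.95 = 10063
45+: 7600 × 0.941 + 7781 × 0.7 = 7152 + 5447 = 12599
Net migration: 45+ − 500 → 12099
End of period: [3941, 2866, 10063, 12099]
Scenario A total after 2 periods: 28969
Scenario B projection —
Period 1.
Births: 8000 × 0.342 = 2736
15–29: 11000 × 0.963 = 10593
30–44: 8000 × 0.95 = 7600
45+: 2700 × 0.941 + 8200 × 0.7 = 2541 + 5740 = 8281
Net migration: 45+ − 500 → 7781
End of period: [2736, 10593, 7600, 7781]
Period 2.
Births: 10593 × 0.342 = 3623
15–29: 2736 × 0.963 = 2635
30–44: 10593 × 0.95 = 10063
45+: 7600 × 0.941 + 7781 × 0.7 = 7152 + 5447 = 12599
Net migration: 45+ − 500 → 12099
End of period: [3623, 2635, 10063, 12099]
Scenario B total after 2 periods: 28420
Difference B − A = 28420 − 28969 = -549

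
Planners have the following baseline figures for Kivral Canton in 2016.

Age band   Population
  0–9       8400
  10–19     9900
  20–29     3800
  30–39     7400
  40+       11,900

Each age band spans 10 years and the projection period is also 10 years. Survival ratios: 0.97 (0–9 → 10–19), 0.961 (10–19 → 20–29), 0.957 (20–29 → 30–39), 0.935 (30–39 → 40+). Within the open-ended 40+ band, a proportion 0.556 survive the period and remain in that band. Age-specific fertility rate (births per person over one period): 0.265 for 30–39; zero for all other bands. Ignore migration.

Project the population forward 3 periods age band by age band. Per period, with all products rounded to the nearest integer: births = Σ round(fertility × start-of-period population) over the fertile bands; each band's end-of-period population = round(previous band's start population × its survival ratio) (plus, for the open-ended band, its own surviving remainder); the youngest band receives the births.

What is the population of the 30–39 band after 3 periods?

7493

Call the bands 1 to 5, youngest first.
After projecting period 1:
Births: 7400 × 0.265 = 1961
Band 2: 8400 × 0.97 = 8148
Band 3: 9900 × 0.961 = 9514
Band 4: 3800 × 0.957 = 3637
Band 5: 7400 × 0.935 + 11900 × 0.556 = 6919 + 6616 = 13535
End of period: [1961, 8148, 9514, 3637, 13535]
After projecting period 2:
Births: 3637 × 0.265 = 964
Band 2: 1961 × 0.97 = 1902
Band 3: 8148 × 0.961 = 7830
Band 4: 9514 × 0.957 = 9105
Band 5: 3637 × 0.935 + 13535 × 0.556 = 3401 + 7525 = 10926
End of period: [964, 1902, 7830, 9105, 10926]
After projecting period 3:
Births: 9105 × 0.265 = 2413
Band 2: 964 × 0.97 = 935
Band 3: 1902 × 0.961 = 1828
Band 4: 7830 × 0.957 = 7493
Band 5: 9105 × 0.935 + 10926 × 0.556 = 8513 + 6075 = 14588
End of period: [2413, 935, 1828, 7493, 14588]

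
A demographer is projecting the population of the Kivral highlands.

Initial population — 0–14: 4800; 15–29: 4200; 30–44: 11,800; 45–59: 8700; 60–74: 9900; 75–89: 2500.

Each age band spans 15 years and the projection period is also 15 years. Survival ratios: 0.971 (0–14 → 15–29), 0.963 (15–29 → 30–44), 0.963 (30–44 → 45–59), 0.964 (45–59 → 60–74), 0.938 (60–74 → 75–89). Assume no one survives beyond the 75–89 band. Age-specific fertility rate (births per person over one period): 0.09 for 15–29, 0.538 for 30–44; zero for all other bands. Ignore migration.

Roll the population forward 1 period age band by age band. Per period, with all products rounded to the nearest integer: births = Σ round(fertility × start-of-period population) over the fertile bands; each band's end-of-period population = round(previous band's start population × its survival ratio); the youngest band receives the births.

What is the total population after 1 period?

— Period 1 —
Births: 4200 × 0.09 = 378  |  11800 × 0.538 = 6348 — total 6726
15–29: 4800 × 0.971 = 4661
30–44: 4200 × 0.963 = 4045
45–59: 11800 × 0.963 = 11363
60–74: 8700 × 0.964 = 8387
75–89: 9900 × 0.938 = 9286
Giving 6726 / 4661 / 4045 / 11363 / 8387 / 9286.
Total after period 1: 6726 + 4661 + 4045 + 11363 + 8387 + 9286 = 44468

44468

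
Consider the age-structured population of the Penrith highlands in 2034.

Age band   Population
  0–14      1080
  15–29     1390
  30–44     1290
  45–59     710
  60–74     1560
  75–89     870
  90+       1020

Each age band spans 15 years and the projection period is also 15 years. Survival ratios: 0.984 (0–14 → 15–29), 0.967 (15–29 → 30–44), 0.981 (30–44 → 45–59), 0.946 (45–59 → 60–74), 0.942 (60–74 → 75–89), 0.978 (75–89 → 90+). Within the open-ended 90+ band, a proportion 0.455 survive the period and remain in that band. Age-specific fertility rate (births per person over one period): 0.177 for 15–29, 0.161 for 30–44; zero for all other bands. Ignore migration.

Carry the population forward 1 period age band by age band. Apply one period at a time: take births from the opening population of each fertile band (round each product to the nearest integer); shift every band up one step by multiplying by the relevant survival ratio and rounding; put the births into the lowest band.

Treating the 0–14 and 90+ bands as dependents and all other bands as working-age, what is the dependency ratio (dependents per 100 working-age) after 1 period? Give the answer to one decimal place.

30.4

Let group 1 be 0–14 through group 7 = 90+.
Period 1:
Births: 1390 × 0.177 = 246, 1290 × 0.161 = 208 ⇒ total 454
Group 2: 1080 × 0.984 = 1063
Group 3: 1390 × 0.967 = 1344
Group 4: 1290 × 0.981 = 1265
Group 5: 710 × 0.946 = 672
Group 6: 1560 × 0.942 = 1470
Group 7: 870 × 0.978 + 1020 × 0.455 = 851 + 464 = 1315
Giving 454 / 1063 / 1344 / 1265 / 672 / 1470 / 1315.
Dependents (band 0–14 + band 90+) = 454 + 1315 = 1769; working-age = 5814; ratio = 1769/5814 × 100 = 30.4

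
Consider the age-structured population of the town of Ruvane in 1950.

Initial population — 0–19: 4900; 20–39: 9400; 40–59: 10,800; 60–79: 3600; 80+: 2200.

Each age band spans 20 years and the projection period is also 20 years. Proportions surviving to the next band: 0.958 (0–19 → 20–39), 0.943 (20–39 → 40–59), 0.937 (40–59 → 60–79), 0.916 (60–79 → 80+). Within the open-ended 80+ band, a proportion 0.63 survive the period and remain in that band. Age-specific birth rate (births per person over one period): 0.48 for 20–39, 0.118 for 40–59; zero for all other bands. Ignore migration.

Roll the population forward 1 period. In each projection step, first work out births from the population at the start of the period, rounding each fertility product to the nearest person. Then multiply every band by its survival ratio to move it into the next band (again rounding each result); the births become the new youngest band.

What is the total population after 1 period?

34148

(Bands numbered youngest = 1 to oldest = 5.)
Period 1.
Births: 9400 × 0.48 = 4512  |  10800 × 0.118 = 1274 → total 5786
Band 2: 4900 × 0.958 = 4694
Band 3: 9400 × 0.943 = 8864
Band 4: 10800 × 0.937 = 10120
Band 5: 3600 × 0.916 + 2200 × 0.63 = 3298 + 1386 = 4684
Giving 5786 / 4694 / 8864 / 10120 / 4684.
Total after period 1: 5786 + 4694 + 8864 + 10120 + 4684 = 34148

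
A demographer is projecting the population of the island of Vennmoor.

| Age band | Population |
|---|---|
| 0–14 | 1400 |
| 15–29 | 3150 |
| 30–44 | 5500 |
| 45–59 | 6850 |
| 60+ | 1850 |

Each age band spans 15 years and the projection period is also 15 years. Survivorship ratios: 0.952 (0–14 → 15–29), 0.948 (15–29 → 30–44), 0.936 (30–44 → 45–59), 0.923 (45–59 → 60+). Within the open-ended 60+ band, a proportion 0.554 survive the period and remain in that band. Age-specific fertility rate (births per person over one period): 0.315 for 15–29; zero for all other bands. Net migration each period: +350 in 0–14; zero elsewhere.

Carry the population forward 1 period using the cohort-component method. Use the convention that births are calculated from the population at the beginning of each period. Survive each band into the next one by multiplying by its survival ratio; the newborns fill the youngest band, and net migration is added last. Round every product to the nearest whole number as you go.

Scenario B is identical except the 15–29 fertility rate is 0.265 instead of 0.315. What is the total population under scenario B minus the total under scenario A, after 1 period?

-157

Period 1.
Births: 3150 × 0.315 = 992
15–29: 1400 × 0.952 = 1333
30–44: 3150 × 0.948 = 2986
45–59: 5500 × 0.936 = 5148
60+: 6850 × 0.923 + 1850 × 0.554 = 6323 + 1025 = 7348
Net migration: 0–14 + 350 → 1342
→ [1342, 1333, 2986, 5148, 7348]
Scenario A total after 1 period: 18157
Scenario B projection —
Period 1.
Births: 3150 × 0.265 = 835
15–29: 1400 × 0.952 = 1333
30–44: 3150 × 0.948 = 2986
45–59: 5500 × 0.936 = 5148
60+: 6850 × 0.923 + 1850 × 0.554 = 6323 + 1025 = 7348
Net migration: 0–14 + 350 → 1185
→ [1185, 1333, 2986, 5148, 7348]
Scenario B total after 1 period: 18000
Difference B − A = 18000 − 18157 = -157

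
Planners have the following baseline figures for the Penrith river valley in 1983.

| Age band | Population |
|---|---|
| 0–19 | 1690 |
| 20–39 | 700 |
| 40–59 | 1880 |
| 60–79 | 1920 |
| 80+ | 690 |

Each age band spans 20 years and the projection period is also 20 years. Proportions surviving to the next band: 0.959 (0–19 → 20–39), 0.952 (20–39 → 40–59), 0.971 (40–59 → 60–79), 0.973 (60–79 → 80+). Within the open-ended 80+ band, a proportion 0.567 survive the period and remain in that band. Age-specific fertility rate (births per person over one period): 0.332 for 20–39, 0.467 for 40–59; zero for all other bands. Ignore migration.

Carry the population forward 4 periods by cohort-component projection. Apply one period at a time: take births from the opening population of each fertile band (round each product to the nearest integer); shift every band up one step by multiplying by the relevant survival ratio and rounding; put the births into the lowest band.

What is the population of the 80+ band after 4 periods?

— Period 1 —
Births: 700 × 0.332 = 232 ; 1880 × 0.467 = 878 ⇒ total 1110
20–39: 1690 × 0.959 = 1621
40–59: 700 × 0.952 = 666
60–79: 1880 × 0.971 = 1825
80+: 1920 × 0.973 + 690 × 0.567 = 1868 + 391 = 2259
Population now: 0–19=1110, 20–39=1621, 40–59=666, 60–79=1825, 80+=2259
— Period 2 —
Births: 1621 × 0.332 = 538 ; 666 × 0.467 = 311 ⇒ total 849
20–39: 1110 × 0.959 = 1064
40–59: 1621 × 0.952 = 1543
60–79: 666 × 0.971 = 647
80+: 1825 × 0.973 + 2259 × 0.567 = 1776 + 1281 = 3057
Population now: 0–19=849, 20–39=1064, 40–59=1543, 60–79=647, 80+=3057
— Period 3 —
Births: 1064 × 0.332 = 353 ; 1543 × 0.467 = 721 ⇒ total 1074
20–39: 849 × 0.959 = 814
40–59: 1064 × 0.952 = 1013
60–79: 1543 × 0.971 = 1498
80+: 647 × 0.973 + 3057 × 0.567 = 630 + 1733 = 2363
Population now: 0–19=1074, 20–39=814, 40–59=1013, 60–79=1498, 80+=2363
— Period 4 —
Births: 814 × 0.332 = 270 ; 1013 × 0.467 = 473 ⇒ total 743
20–39: 1074 × 0.959 = 1030
40–59: 814 × 0.952 = 775
60–79: 1013 × 0.971 = 984
80+: 1498 × 0.973 + 2363 × 0.567 = 1458 + 1340 = 2798
Population now: 0–19=743, 20–39=1030, 40–59=775, 60–79=984, 80+=2798

2798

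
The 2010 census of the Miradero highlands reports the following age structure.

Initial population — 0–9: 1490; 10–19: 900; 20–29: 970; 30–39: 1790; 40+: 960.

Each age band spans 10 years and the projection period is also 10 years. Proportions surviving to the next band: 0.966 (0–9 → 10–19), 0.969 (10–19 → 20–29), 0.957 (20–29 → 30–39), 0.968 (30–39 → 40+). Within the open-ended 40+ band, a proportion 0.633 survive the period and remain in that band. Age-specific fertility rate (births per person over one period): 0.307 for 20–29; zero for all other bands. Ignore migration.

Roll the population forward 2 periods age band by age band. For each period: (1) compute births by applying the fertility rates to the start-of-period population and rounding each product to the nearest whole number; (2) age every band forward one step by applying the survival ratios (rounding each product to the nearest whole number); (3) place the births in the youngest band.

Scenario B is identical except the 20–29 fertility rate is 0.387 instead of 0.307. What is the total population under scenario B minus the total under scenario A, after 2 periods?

143

[period 1]
Births: 970 × 0.307 = 298
10–19: 1490 × 0.966 = 1439
20–29: 900 × 0.969 = 872
30–39: 970 × 0.957 = 928
40+: 1790 × 0.968 + 960 × 0.633 = 1733 + 608 = 2341
Population now: 0–9=298, 10–19=1439, 20–29=872, 30–39=928, 40+=2341
[period 2]
Births: 872 × 0.307 = 268
10–19: 298 × 0.966 = 288
20–29: 1439 × 0.969 = 1394
30–39: 872 × 0.957 = 835
40+: 928 × 0.968 + 2341 × 0.633 = 898 + 1482 = 2380
Population now: 0–9=268, 10–19=288, 20–29=1394, 30–39=835, 40+=2380
Scenario A total after 2 periods: 5165
Scenario B projection —
[period 1]
Births: 970 × 0.387 = 375
10–19: 1490 × 0.966 = 1439
20–29: 900 × 0.969 = 872
30–39: 970 × 0.957 = 928
40+: 1790 × 0.968 + 960 × 0.633 = 1733 + 608 = 2341
Population now: 0–9=375, 10–19=1439, 20–29=872, 30–39=928, 40+=2341
[period 2]
Births: 872 × 0.387 = 337
10–19: 375 × 0.966 = 362
20–29: 1439 × 0.969 = 1394
30–39: 872 × 0.957 = 835
40+: 928 × 0.968 + 2341 × 0.633 = 898 + 1482 = 2380
Population now: 0–9=337, 10–19=362, 20–29=1394, 30–39=835, 40+=2380
Scenario B total after 2 periods: 5308
Difference B − A = 5308 − 5165 = 143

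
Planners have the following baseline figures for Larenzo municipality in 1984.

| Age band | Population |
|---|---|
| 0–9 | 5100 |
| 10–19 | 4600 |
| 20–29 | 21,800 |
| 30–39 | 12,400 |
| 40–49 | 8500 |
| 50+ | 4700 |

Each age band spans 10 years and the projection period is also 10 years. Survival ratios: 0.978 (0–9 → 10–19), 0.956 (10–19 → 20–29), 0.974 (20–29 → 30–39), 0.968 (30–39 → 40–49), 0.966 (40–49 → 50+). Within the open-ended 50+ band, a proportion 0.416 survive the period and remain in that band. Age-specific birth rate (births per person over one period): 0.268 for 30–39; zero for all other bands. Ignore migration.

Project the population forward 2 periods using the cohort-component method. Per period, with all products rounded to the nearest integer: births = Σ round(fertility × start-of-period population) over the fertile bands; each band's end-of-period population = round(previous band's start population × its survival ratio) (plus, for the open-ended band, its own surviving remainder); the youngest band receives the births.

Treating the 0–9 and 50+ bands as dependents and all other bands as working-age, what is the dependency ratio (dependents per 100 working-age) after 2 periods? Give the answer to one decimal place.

Numbering the bands 1..6 from youngest to oldest:
Period 1.
Births: 12400 * 0.268 = 3323
Band 2: 5100 * 0.978 = 4988
Band 3: 4600 * 0.956 = 4398
Band 4: 21800 * 0.974 = 21233
Band 5: 12400 * 0.968 = 12003
Band 6: 8500 * 0.966 + 4700 * 0.416 = 8211 + 1955 = 10166
End of period: [3323, 4988, 4398, 21233, 12003, 10166]
Period 2.
Births: 21233 * 0.268 = 5690
Band 2: 3323 * 0.978 = 3250
Band 3: 4988 * 0.956 = 4769
Band 4: 4398 * 0.974 = 4284
Band 5: 21233 * 0.968 = 20554
Band 6: 12003 * 0.966 + 10166 * 0.416 = 11595 + 4229 = 15824
End of period: [5690, 3250, 4769, 4284, 20554, 15824]
Dependents (band 0–9 + band 50+) = 5690 + 15824 = 21514; working-age = 32857; ratio = 21514/32857 × 100 = 65.5

65.5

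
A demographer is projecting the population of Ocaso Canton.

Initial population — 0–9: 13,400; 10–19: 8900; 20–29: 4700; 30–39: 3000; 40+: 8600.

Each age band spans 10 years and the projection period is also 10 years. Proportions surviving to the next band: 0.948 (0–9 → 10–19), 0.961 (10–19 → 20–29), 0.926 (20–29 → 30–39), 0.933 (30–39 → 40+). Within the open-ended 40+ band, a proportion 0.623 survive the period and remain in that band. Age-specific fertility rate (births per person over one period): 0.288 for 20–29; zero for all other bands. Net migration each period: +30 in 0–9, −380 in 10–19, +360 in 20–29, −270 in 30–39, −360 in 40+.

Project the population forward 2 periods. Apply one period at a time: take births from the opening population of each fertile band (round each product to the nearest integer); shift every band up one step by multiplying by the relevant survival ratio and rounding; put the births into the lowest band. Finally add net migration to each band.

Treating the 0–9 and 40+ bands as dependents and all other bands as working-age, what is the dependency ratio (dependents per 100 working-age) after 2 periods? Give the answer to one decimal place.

51.6

Numbering the bands 1..5 from youngest to oldest:
Period 1.
Births: 4700 × 0.288 = 1354
Band 2: 13400 × 0.948 = 12703
Band 3: 8900 × 0.961 = 8553
Band 4: 4700 × 0.926 = 4352
Band 5: 3000 × 0.933 + 8600 × 0.623 = 2799 + 5358 = 8157
Net migration: Band 1 + 30 → 1384; Band 2 − 380 → 12323; Band 3 + 360 → 8913; Band 4 − 270 → 4082; Band 5 − 360 → 7797
→ [1384, 12323, 8913, 4082, 7797]
Period 2.
Births: 8913 × 0.288 = 2567
Band 2: 1384 × 0.948 = 1312
Band 3: 12323 × 0.961 = 11842
Band 4: 8913 × 0.926 = 8253
Band 5: 4082 × 0.933 + 7797 × 0.623 = 3809 + 4858 = 8667
Net migration: Band 1 + 30 → 2597; Band 2 − 380 → 932; Band 3 + 360 → 12202; Band 4 − 270 → 7983; Band 5 − 360 → 8307
→ [2597, 932, 12202, 7983, 8307]
Dependents (band 0–9 + band 40+) = 2597 + 8307 = 10904; working-age = 21117; ratio = 10904/21117 × 100 = 51.6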